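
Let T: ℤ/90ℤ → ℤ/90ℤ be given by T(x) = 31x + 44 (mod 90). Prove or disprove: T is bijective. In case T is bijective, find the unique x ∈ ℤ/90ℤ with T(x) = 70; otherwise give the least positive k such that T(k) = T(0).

By definition, T is injective when T(a) = T(b) forces a = b.
If T(a) = T(b), then 31a ≡ 31b (mod 90). Because gcd(31, 90) = 1, we may cancel 31 to get a ≡ b (mod 90).
We now compute 31⁻¹ mod 90 explicitly. Euclid's algorithm: 90 = 2·31 + 28, 31 = 1·28 + 3, 28 = 9·3 + 1; back-substituting gives 1 = 61·31 − 21·90, so 31⁻¹ ≡ 61 (mod 90).
Then y ↦ 61(y − 44) is a two-sided inverse to T, so every y ∈ ℤ/90ℤ has a preimage.
So T is bijective.
Since T is bijective, we compute T⁻¹(70): solve 31x + 44 ≡ 70 (mod 90), i.e. 31x ≡ 26 (mod 90).
Multiplying by 31⁻¹ = 61 gives x ≡ 61·26 = 1586 = 17·90 + 56 ≡ 56 (mod 90).
Check: T(56) = 31·56 + 44 = 1780 = 19·90 + 70 ≡ 70 (mod 90).

56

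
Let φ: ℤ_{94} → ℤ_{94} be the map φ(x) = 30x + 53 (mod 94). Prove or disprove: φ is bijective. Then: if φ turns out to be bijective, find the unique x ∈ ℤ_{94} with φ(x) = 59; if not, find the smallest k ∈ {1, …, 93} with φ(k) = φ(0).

We have gcd(30, 94) = 2 > 1. Taking u = 0 and v = 47: φ(0) = 53 and φ(47) = 30·47 + 53 = 1463 ≡ 53 (mod 94).
So φ(0) = φ(47) while 0 ≠ 47, so φ is not injective, hence not bijective.
Since φ is not bijective, we find the least positive k with φ(k) = φ(0): this means 30k ≡ 0 (mod 94), i.e. 94 ∣ 30k. Since gcd(30, 94) = 2, dividing through by 2 this holds exactly when 47 ∣ 15k, and as gcd(15, 47) = 1, exactly when 47 ∣ k.
The smallest positive such k is 47.

47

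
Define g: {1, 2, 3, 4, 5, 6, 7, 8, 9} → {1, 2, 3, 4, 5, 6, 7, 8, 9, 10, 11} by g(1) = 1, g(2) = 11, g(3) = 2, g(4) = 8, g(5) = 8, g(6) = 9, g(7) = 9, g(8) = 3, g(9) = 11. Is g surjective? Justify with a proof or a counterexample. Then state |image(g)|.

No element maps to 4, so g is not surjective.
The image of g is {1, 2, 3, 8, 9, 11}, which has 6 elements.

6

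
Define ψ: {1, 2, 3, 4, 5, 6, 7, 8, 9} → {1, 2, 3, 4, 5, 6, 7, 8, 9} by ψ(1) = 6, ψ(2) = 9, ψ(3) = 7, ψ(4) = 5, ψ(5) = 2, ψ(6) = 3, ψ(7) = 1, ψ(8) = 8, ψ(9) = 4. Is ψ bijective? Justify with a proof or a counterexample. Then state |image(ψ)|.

9

The values 6, 9, 7, 5, 2, 3, 1, 8, 4 are a permutation of {1, 2, 3, 4, 5, 6, 7, 8, 9}: each element appears exactly once.
So ψ is injective and surjective, hence bijective.
The image of ψ is {1, 2, 3, 4, 5, 6, 7, 8, 9}, which has 9 elements.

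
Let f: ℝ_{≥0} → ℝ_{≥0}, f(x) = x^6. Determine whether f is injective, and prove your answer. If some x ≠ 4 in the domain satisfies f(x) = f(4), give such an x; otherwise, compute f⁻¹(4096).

4

On ℝ_{≥0}, x ↦ x^6 is strictly increasing, so f(s) = f(t) forces s = t. So f is injective.
Since x ↦ x^6 is strictly increasing on ℝ_{≥0}, it is injective there, so no x ≠ 4 in the domain has f(x) = f(4). We therefore compute f⁻¹(4096) = 4096^{1/6} = 4 (indeed 4^6 = 4096).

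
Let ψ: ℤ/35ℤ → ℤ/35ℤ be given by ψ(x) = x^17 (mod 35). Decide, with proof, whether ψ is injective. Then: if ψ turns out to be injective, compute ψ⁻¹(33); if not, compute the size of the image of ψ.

Computing x^17 mod 35 for each x (by repeated squaring, reducing mod 35 at every step), the values ψ(0), ψ(1), …, ψ(34) are: 0, 1, 32, 33, 9, 10, 6, 7, 8, 4, 5, 16, 17, 13, 14, 15, 11, 12, 23, 24, 20, 21, 22, 18, 19, 30, 31, 27, 28, 29, 25, 26, 2, 3, 34.
Every element of ℤ/35ℤ appears exactly once in this list, so ψ is a bijection, and in particular injective.
Since ψ is injective, we read off the preimage of 33 from the same table: ψ(3) = 33, so ψ⁻¹(33) = 3.

3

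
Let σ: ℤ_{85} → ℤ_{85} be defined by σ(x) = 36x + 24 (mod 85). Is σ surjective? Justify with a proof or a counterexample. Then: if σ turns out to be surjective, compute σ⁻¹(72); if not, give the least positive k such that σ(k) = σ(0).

Since gcd(36, 85) = 1, 36 is invertible modulo 85. Euclid's algorithm: 85 = 2·36 + 13, 36 = 2·13 + 10, 13 = 1·10 + 3, 10 = 3·3 + 1; back-substituting gives 1 = 26·36 − 11·85, so 36⁻¹ ≡ 26 (mod 85).
For any y ∈ ℤ_{85}, x = 26(y − 24) mod 85 satisfies σ(x) = 36·26(y − 24) + 24 ≡ y (since 36·26 ≡ 1 mod 85). So every y has a preimage.
Therefore σ is surjective.
Since σ is surjective, we compute σ⁻¹(72): solve 36x + 24 ≡ 72 (mod 85), i.e. 36x ≡ 48 (mod 85).
Multiplying by 36⁻¹ = 26 gives x ≡ 26·48 = 1248 = 14·85 + 58 ≡ 58 (mod 85).
Check: σ(58) = 36·58 + 24 = 2112 = 24·85 + 72 ≡ 72 (mod 85).

58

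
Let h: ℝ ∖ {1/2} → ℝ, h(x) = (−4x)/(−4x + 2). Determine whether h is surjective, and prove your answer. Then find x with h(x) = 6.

3/5

If h(x) = 1, cross-multiplying gives −4(−4x) = −4(−4x + 2), which simplifies to 0 = −8 — false.  So 1 has no preimage and h is not surjective.
Solving h(x) = 6: cross-multiplying gives −4x = 6(−4x + 2), which rearranges to 20x = 12, so x = 3/5.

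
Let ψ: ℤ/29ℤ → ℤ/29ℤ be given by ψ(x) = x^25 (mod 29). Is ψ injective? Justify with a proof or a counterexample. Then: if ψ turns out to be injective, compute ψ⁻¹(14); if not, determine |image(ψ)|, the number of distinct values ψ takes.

Since 29 is prime, the nonzero elements of ℤ/29ℤ form a cyclic group of order 28.
As gcd(25, 28) = 1, raising to the 25th power is a bijection on this group: if s^25 ≡ t^25 then (st^{−1})^25 = 1, and the only element of order dividing gcd(25, 28) = 1 is 1, so s = t.
With ψ(0) = 0 this makes ψ injective on all of ℤ/29ℤ, hence bijective (finite equal-size domain and codomain). In particular ψ is injective.
Since ψ is injective, we find the preimage of 14. The inverse of x ↦ x^25 on (ℤ/29ℤ)^× is x ↦ x^9, because 25·9 = 225 = 8·28 + 1 ≡ 1 (mod 28) and x^{28} = 1 for x ≠ 0 (Fermat). So ψ⁻¹(14) = 14^9 mod 29.
Repeated squaring mod 29: 14^1 ≡ 14, 14^2 ≡ 14² = 196 ≡ 22, 14^4 ≡ 22² = 484 ≡ 20, 14^8 ≡ 20² = 400 ≡ 23. Since 9 = 8 + 1, 14^9 ≡ 23·14: 23·14 = 322 ≡ 3. So 14^9 ≡ 3 (mod 29).
Hence ψ⁻¹(14) = 3.

3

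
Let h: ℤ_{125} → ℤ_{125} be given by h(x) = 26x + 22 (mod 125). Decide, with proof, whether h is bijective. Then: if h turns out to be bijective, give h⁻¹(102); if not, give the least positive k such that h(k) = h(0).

80

Suppose h(s) = h(t) in ℤ_{125}. Then 26s + 22 ≡ 26t + 22 (mod 125), thus 26(s − t) ≡ 0 (mod 125).
Since gcd(26, 125) = 1, 26 is invertible modulo 125, so s − t ≡ 0 (mod 125), i.e. s = t.
We now compute 26⁻¹ mod 125 explicitly. Euclid's algorithm: 125 = 4·26 + 21, 26 = 1·21 + 5, 21 = 4·5 + 1; back-substituting gives 1 = 101·26 − 21·125, so 26⁻¹ ≡ 101 (mod 125).
Then y ↦ 101(y − 22) is a two-sided inverse to h, so every y ∈ ℤ_{125} has a preimage.
Thus h is bijective.
Since h is bijective, we find h⁻¹(102): we need 26x ≡ 102 − 22 ≡ 80 (mod 125). Using 26⁻¹ = 101: x ≡ 101·80 = 8080 = 64·125 + 80, so x = 80.
Check: h(80) = 26·80 + 22 = 2102 = 16·125 + 102 ≡ 102 (mod 125).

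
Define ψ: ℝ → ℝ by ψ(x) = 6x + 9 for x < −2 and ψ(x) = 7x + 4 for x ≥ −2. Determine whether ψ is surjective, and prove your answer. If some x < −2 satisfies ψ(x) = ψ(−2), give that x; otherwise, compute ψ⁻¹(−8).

-19/6

Both pieces are strictly increasing (slopes 6 and 7), so each is injective on its own interval.
The left piece maps (−∞, −2) onto (−∞, −3); the right piece maps [−2, ∞) onto [−10, ∞).
The union (−∞, −3) ∪ [−10, ∞) covers ℝ, so ψ is surjective.
For the follow-up: the images overlap, so an x < −2 with ψ(x) = ψ(−2) exists. ψ(−2) = −10; solving 6x + 9 = −10 for x < −2 gives x = (−10 − 9)/6 = −19/6.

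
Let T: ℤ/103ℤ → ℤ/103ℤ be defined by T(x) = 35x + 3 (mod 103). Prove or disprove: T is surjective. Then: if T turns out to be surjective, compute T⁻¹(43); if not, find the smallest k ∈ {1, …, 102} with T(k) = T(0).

60

Since gcd(35, 103) = 1, 35 is invertible modulo 103. Euclid's algorithm: 103 = 2·35 + 33, 35 = 1·33 + 2, 33 = 16·2 + 1; back-substituting gives 1 = 53·35 − 18·103, so 35⁻¹ ≡ 53 (mod 103).
Then y ↦ 53(y − 3) is a two-sided inverse to T, so every y ∈ ℤ/103ℤ has a preimage.
Therefore T is surjective.
Since T is surjective, we find T⁻¹(43): we need 35x ≡ 43 − 3 ≡ 40 (mod 103). Using 35⁻¹ = 53: x ≡ 53·40 = 2120 = 20·103 + 60, so x = 60.
Check: T(60) = 35·60 + 3 = 2103 = 20·103 + 43 ≡ 43 (mod 103).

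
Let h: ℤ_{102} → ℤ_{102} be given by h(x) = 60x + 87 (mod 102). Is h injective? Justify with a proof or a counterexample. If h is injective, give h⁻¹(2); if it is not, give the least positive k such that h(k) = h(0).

17

We have gcd(60, 102) = 6 > 1. Taking x_1 = 0 and x_2 = 17: h(0) = 87 and h(17) = 60·17 + 87 = 1107 ≡ 87 (mod 102).
So h(0) = h(17) while 0 ≠ 17, thus h is not injective.
Since h is not injective, we find the least positive k with h(k) = h(0): this means 60k ≡ 0 (mod 102), i.e. 102 ∣ 60k. Since gcd(60, 102) = 6, dividing through by 6 this holds exactly when 17 ∣ 10k, and as gcd(10, 17) = 1, exactly when 17 ∣ k.
The smallest positive such k is 17.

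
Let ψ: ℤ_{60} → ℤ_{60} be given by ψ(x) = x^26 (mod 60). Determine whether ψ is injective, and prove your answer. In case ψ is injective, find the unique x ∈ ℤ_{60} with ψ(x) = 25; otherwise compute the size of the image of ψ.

12

ψ(2): Repeated squaring mod 60: 2^1 ≡ 2, 2^2 ≡ 2² = 4, 2^4 ≡ 4² = 16, 2^8 ≡ 16² = 256 ≡ 16, 2^16 ≡ 16² = 256 ≡ 16. Since 26 = 16 + 8 + 2, 2^26 ≡ 16·16·4: 16·16 = 256 ≡ 16, then 16·4 = 64 ≡ 4. So 2^26 ≡ 4 (mod 60).
ψ(8): Repeated squaring mod 60: 8^1 ≡ 8, 8^2 ≡ 8² = 64 ≡ 4, 8^4 ≡ 4² = 16, 8^8 ≡ 16² = 256 ≡ 16, 8^16 ≡ 16² = 256 ≡ 16. Since 26 = 16 + 8 + 2, 8^26 ≡ 16·16·4: 16·16 = 256 ≡ 16, then 16·4 = 64 ≡ 4. So 8^26 ≡ 4 (mod 60).
So ψ(2) = ψ(8) = 4 while 2 ≠ 8, so ψ is not injective.
Since ψ is not injective, we determine |image(ψ)|. Computing x^26 mod 60 for each x (by repeated squaring, reducing mod 60 at every step), the values ψ(0), ψ(1), …, ψ(59) are: 0, 1, 4, 9, 16, 25, 36, 49, 4, 21, 40, 1, 24, 49, 16, 45, 16, 49, 24, 1, 40, 21, 4, 49, 36, 25, 16, 9, 4, 1, 0, 1, 4, 9, 16, 25, 36, 49, 4, 21, 40, 1, 24, 49, 16, 45, 16, 49, 24, 1, 40, 21, 4, 49, 36, 25, 16, 9, 4, 1.
The distinct values are {0, 1, 4, 9, 16, 21, 24, 25, 36, 40, 45, 49}; there are 12 of them.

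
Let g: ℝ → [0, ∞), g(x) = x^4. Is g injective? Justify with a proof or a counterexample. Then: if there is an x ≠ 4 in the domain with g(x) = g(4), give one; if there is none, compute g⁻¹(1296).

-4

g(4) = 256 = (−4)^4 = g(−4) (since 4 is even), with 4 ≠ −4. So g is not injective.
For the follow-up, such an x exists: taking x = −4 ∈ ℝ gives g(−4) = 256 = g(4) with −4 ≠ 4.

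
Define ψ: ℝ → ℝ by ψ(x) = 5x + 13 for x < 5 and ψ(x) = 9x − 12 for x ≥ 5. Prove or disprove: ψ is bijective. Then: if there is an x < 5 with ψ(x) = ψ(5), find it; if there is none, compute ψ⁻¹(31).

4

Both pieces are strictly increasing (slopes 5 and 9), so each is injective on its own interval.
The left piece maps (−∞, 5) onto (−∞, 38); the right piece maps [5, ∞) onto [33, ∞).
These images overlap. In particular ψ(5) = 33 (right piece), and solving 5x + 13 = 33 on the left piece gives x = 4 < 5.
So ψ(4) = ψ(5) with 4 ≠ 5, and ψ is not injective, hence not bijective. This x = 4 is the requested value below 5.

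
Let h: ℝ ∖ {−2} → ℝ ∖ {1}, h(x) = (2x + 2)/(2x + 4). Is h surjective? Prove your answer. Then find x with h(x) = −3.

For any y ≠ 1, solving y(2x + 4) = 2x + 2 for x gives a well-defined x ≠ −2. So h is surjective.
Solving h(x) = −3: cross-multiplying gives 2x + 2 = −3(2x + 4), which rearranges to 8x = −14, so x = −7/4.

-7/4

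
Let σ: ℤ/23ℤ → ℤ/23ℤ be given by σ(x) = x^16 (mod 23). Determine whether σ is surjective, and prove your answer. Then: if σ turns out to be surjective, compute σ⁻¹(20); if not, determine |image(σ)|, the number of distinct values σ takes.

σ(11): Repeated squaring mod 23: 11^1 ≡ 11, 11^2 ≡ 11² = 121 ≡ 6, 11^4 ≡ 6² = 36 ≡ 13, 11^8 ≡ 13² = 169 ≡ 8, 11^16 ≡ 8² = 64 ≡ 18. So 11^16 ≡ 18 (mod 23).
σ(12): Repeated squaring mod 23: 12^1 ≡ 12, 12^2 ≡ 12² = 144 ≡ 6, 12^4 ≡ 6² = 36 ≡ 13, 12^8 ≡ 13² = 169 ≡ 8, 12^16 ≡ 8² = 64 ≡ 18. So 12^16 ≡ 18 (mod 23).
So σ(11) = σ(12) = 18 while 11 ≠ 12, hence σ is not injective.
A non-injective map from the 23-element set ℤ/23ℤ to itself takes at most 22 distinct values, so it cannot be surjective. So σ is not surjective.
Since σ is not surjective, we determine |image(σ)|. Computing x^16 mod 23 for each x (by repeated squaring, reducing mod 23 at every step), the values σ(0), σ(1), …, σ(22) are: 0, 1, 9, 13, 12, 3, 2, 6, 16, 8, 4, 18, 18, 4, 8, 16, 6, 2, 3, 12, 13, 9, 1.
The distinct values are {0, 1, 2, 3, 4, 6, 8, 9, 12, 13, 16, 18}; there are 12 of them.

12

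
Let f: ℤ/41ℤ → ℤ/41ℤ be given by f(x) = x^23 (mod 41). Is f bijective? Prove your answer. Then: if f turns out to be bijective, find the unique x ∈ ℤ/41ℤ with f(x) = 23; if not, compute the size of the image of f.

Since 41 is prime, the nonzero elements of ℤ/41ℤ form a cyclic group of order 40.
As gcd(23, 40) = 1, raising to the 23rd power is a bijection on this group: if s^23 ≡ t^23 then (st^{−1})^23 = 1, and the only element of order dividing gcd(23, 40) = 1 is 1, so s = t.
With f(0) = 0 this makes f injective on all of ℤ/41ℤ, hence bijective (finite equal-size domain and codomain). In particular f is bijective.
Since f is bijective, we find the preimage of 23. The inverse of x ↦ x^23 on (ℤ/41ℤ)^× is x ↦ x^7, because 23·7 = 161 = 4·40 + 1 ≡ 1 (mod 40) and x^{40} = 1 for x ≠ 0 (Fermat). So f⁻¹(23) = 23^7 mod 41.
Repeated squaring mod 41: 23^1 ≡ 23, 23^2 ≡ 23² = 529 ≡ 37, 23^4 ≡ 37² = 1369 ≡ 16. Since 7 = 4 + 2 + 1, 23^7 ≡ 16·37·23: 16·37 = 592 ≡ 18, then 18·23 = 414 ≡ 4. So 23^7 ≡ 4 (mod 41).
Hence f⁻¹(23) = 4.

4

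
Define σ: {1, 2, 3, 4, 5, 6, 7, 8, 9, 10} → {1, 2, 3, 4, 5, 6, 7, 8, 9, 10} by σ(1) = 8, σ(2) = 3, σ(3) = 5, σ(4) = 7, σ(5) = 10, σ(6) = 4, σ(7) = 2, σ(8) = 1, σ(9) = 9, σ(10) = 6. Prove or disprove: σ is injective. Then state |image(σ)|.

10

The values σ(1), …, σ(10) are 8, 3, 5, 7, 10, 4, 2, 1, 9, 6 — all distinct.
So σ(s) = σ(t) only when s = t, and σ is injective.
The image of σ is {1, 2, 3, 4, 5, 6, 7, 8, 9, 10}, which has 10 elements.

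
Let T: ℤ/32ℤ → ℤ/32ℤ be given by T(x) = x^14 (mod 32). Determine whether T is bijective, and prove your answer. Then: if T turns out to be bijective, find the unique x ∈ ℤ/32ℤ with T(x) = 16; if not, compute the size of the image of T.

5

T(0) = 0^14 = 0.
T(2): Repeated squaring mod 32: 2^1 ≡ 2, 2^2 ≡ 2² = 4, 2^4 ≡ 4² = 16, 2^8 ≡ 16² = 256 ≡ 0. Since 14 = 8 + 4 + 2, 2^14 ≡ 0·16·4: 0·16 = 0, then 0·4 = 0. So 2^14 ≡ 0 (mod 32).
So T(0) = T(2) = 0 while 0 ≠ 2, thus T is not injective, hence not bijective.
Since T is not bijective, we determine |image(T)|. Computing x^14 mod 32 for each x (by repeated squaring, reducing mod 32 at every step), the values T(0), T(1), …, T(31) are: 0, 1, 0, 25, 0, 9, 0, 17, 0, 17, 0, 9, 0, 25, 0, 1, 0, 1, 0, 25, 0, 9, 0, 17, 0, 17, 0, 9, 0, 25, 0, 1.
The distinct values are {0, 1, 9, 17, 25}; there are 5 of them.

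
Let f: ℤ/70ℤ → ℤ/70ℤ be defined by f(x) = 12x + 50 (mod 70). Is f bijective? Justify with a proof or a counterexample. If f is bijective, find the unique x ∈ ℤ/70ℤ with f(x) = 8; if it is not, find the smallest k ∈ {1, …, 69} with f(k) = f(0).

We have gcd(12, 70) = 2 > 1. Taking a = 0 and b = 35: f(0) = 50 and f(35) = 12·35 + 50 = 470 ≡ 50 (mod 70).
So f(0) = f(35) while 0 ≠ 35, so f is not injective, hence not bijective.
Since f is not bijective, we find the least positive k with f(k) = f(0): this means 12k ≡ 0 (mod 70), i.e. 70 ∣ 12k. Since gcd(12, 70) = 2, dividing through by 2 this holds exactly when 35 ∣ 6k, and as gcd(6, 35) = 1, exactly when 35 ∣ k.
The smallest positive such k is 35.

35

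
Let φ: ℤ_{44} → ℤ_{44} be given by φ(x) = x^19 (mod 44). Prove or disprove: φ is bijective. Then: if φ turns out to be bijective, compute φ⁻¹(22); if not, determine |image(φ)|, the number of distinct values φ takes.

33

φ(0) = 0^19 = 0.
φ(22): Repeated squaring mod 44: 22^1 ≡ 22, 22^2 ≡ 22² = 484 ≡ 0, 22^4 ≡ 0² = 0, 22^8 ≡ 0² = 0, 22^16 ≡ 0² = 0. Since 19 = 16 + 2 + 1, 22^19 ≡ 0·0·22: 0·0 = 0, then 0·22 = 0. So 22^19 ≡ 0 (mod 44).
So φ(0) = φ(22) = 0 while 0 ≠ 22, so φ is not injective, hence not bijective.
Since φ is not bijective, we determine |image(φ)|. Computing x^19 mod 44 for each x (by repeated squaring, reducing mod 44 at every step), the values φ(0), φ(1), …, φ(43) are: 0, 1, 28, 15, 36, 9, 24, 19, 40, 5, 32, 11, 12, 17, 4, 3, 20, 13, 8, 7, 16, 21, 0, 23, 28, 37, 36, 31, 24, 41, 40, 27, 32, 33, 12, 39, 4, 25, 20, 35, 8, 29, 16, 43.
The distinct values are {0, 1, 3, 4, 5, 7, 8, 9, 11, 12, 13, 15, 16, 17, 19, 20, 21, 23, 24, 25, 27, 28, 29, 31, 32, 33, 35, 36, 37, 39, 40, 41, 43}; there are 33 of them.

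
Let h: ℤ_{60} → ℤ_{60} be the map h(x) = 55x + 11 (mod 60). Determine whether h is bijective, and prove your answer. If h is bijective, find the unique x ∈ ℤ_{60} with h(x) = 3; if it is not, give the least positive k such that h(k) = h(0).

Recall: injectivity means: for all x_1, x_2 in the domain, h(x_1) = h(x_2) implies x_1 = x_2.
We have gcd(55, 60) = 5 > 1. Taking x_1 = 0 and x_2 = 12: h(0) = 11 and h(12) = 55·12 + 11 = 671 ≡ 11 (mod 60).
So h(0) = h(12) while 0 ≠ 12, therefore h is not injective, hence not bijective.
Since h is not bijective, we find the least positive k with h(k) = h(0): this means 55k ≡ 0 (mod 60), i.e. 60 ∣ 55k. Since gcd(55, 60) = 5, dividing through by 5 this holds exactly when 12 ∣ 11k, and as gcd(11, 12) = 1, exactly when 12 ∣ k.
The smallest positive such k is 12.

12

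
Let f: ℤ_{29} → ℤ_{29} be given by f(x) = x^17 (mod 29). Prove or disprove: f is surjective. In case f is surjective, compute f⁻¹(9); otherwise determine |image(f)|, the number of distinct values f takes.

5

Since 29 is prime, the nonzero elements of ℤ_{29} form a cyclic group of order 28.
As gcd(17, 28) = 1, raising to the 17th power is a bijection on this group: if x_1^17 ≡ x_2^17 then (x_1x_2^{−1})^17 = 1, and the only element of order dividing gcd(17, 28) = 1 is 1, so x_1 = x_2.
With f(0) = 0 this makes f injective on all of ℤ_{29}, hence bijective (finite equal-size domain and codomain). In particular f is surjective.
Since f is surjective, we find the preimage of 9. The inverse of x ↦ x^17 on (ℤ_{29})^× is x ↦ x^5, because 17·5 = 85 = 3·28 + 1 ≡ 1 (mod 28) and x^{28} = 1 for x ≠ 0 (Fermat). So f⁻¹(9) = 9^5 mod 29.
Repeated squaring mod 29: 9^1 ≡ 9, 9^2 ≡ 9² = 81 ≡ 23, 9^4 ≡ 23² = 529 ≡ 7. Since 5 = 4 + 1, 9^5 ≡ 7·9: 7·9 = 63 ≡ 5. So 9^5 ≡ 5 (mod 29).
Hence f⁻¹(9) = 5.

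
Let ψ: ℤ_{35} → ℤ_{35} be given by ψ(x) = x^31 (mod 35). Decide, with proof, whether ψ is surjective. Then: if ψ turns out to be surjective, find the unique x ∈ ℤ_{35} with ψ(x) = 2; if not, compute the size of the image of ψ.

Computing x^31 mod 35 for each x (by repeated squaring, reducing mod 35 at every step), the values ψ(0), ψ(1), …, ψ(34) are: 0, 1, 23, 17, 4, 5, 6, 28, 22, 9, 10, 11, 33, 27, 14, 15, 16, 3, 32, 19, 20, 21, 8, 2, 24, 25, 26, 13, 7, 29, 30, 31, 18, 12, 34.
Every element of ℤ_{35} appears exactly once in this list, so ψ is a bijection, and in particular surjective.
Since ψ is surjective, we read off the preimage of 2 from the same table: ψ(23) = 2, so ψ⁻¹(2) = 23.

23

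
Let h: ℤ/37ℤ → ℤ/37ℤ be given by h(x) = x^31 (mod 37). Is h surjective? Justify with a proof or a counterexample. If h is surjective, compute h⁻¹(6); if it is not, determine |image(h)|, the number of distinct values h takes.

Since 37 is prime, the nonzero elements of ℤ/37ℤ form a cyclic group of order 36.
As gcd(31, 36) = 1, raising to the 31st power is a bijection on this group: if x_1^31 ≡ x_2^31 then (x_1x_2^{−1})^31 = 1, and the only element of order dividing gcd(31, 36) = 1 is 1, so x_1 = x_2.
With h(0) = 0 this makes h injective on all of ℤ/37ℤ, hence bijective (finite equal-size domain and codomain). In particular h is surjective.
Since h is surjective, we find the preimage of 6. The inverse of x ↦ x^31 on (ℤ/37ℤ)^× is x ↦ x^7, because 31·7 = 217 = 6·36 + 1 ≡ 1 (mod 36) and x^{36} = 1 for x ≠ 0 (Fermat). So h⁻¹(6) = 6^7 mod 37.
Repeated squaring mod 37: 6^1 ≡ 6, 6^2 ≡ 6² = 36, 6^4 ≡ 36² = 1296 ≡ 1. Since 7 = 4 + 2 + 1, 6^7 ≡ 1·36·6: 1·36 = 36, then 36·6 = 216 ≡ 31. So 6^7 ≡ 31 (mod 37).
Hence h⁻¹(6) = 31.

31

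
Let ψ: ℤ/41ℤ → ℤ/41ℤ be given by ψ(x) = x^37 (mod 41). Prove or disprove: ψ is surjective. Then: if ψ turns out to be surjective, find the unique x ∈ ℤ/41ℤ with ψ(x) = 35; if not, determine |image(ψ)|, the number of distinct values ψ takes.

Since 41 is prime, the nonzero elements of ℤ/41ℤ form a cyclic group of order 40.
As gcd(37, 40) = 1, raising to the 37th power is a bijection on this group: if a^37 ≡ b^37 then (ab^{−1})^37 = 1, and the only element of order dividing gcd(37, 40) = 1 is 1, so a = b.
With ψ(0) = 0 this makes ψ injective on all of ℤ/41ℤ, hence bijective (finite equal-size domain and codomain). In particular ψ is surjective.
Since ψ is surjective, we find the preimage of 35. The inverse of x ↦ x^37 on (ℤ/41ℤ)^× is x ↦ x^13, because 37·13 = 481 = 12·40 + 1 ≡ 1 (mod 40) and x^{40} = 1 for x ≠ 0 (Fermat). So ψ⁻¹(35) = 35^13 mod 41.
Repeated squaring mod 41: 35^1 ≡ 35, 35^2 ≡ 35² = 1225 ≡ 36, 35^4 ≡ 36² = 1296 ≡ 25, 35^8 ≡ 25² = 625 ≡ 10. Since 13 = 8 + 4 + 1, 35^13 ≡ 10·25·35: 10·25 = 250 ≡ 4, then 4·35 = 140 ≡ 17. So 35^13 ≡ 17 (mod 41).
Hence ψ⁻¹(35) = 17.

17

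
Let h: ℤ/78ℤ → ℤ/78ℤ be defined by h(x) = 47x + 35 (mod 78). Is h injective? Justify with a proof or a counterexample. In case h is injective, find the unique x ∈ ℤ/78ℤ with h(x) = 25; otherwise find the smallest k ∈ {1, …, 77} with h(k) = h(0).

If h(a) = h(b), then 47a ≡ 47b (mod 78). Because gcd(47, 78) = 1, we may cancel 47 to get a ≡ b (mod 78).
Hence h is injective.
We now compute 47⁻¹ mod 78 explicitly. Euclid's algorithm: 78 = 1·47 + 31, 47 = 1·31 + 16, 31 = 1·16 + 15, 16 = 1·15 + 1; back-substituting gives 1 = 5·47 − 3·78, so 47⁻¹ ≡ 5 (mod 78).
Since h is injective, we find h⁻¹(25): we need 47x ≡ 25 − 35 ≡ 68 (mod 78). Using 47⁻¹ = 5: x ≡ 5·68 = 340 = 4·78 + 28, so x = 28.
Check: h(28) = 47·28 + 35 = 1351 = 17·78 + 25 ≡ 25 (mod 78).

28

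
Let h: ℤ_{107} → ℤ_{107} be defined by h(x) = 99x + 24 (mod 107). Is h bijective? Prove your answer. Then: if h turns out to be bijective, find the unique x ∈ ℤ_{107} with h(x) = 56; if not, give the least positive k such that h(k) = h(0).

If h(a) = h(b), then 99a ≡ 99b (mod 107). Because gcd(99, 107) = 1, we may cancel 99 to get a ≡ b (mod 107).
We now compute 99⁻¹ mod 107 explicitly. Euclid's algorithm: 107 = 1·99 + 8, 99 = 12·8 + 3, 8 = 2·3 + 2, 3 = 1·2 + 1; back-substituting gives 1 = 40·99 − 37·107, so 99⁻¹ ≡ 40 (mod 107).
Then y ↦ 40(y − 24) is a two-sided inverse to h, so every y ∈ ℤ_{107} has a preimage.
Hence h is bijective.
Since h is bijective, we compute h⁻¹(56): solve 99x + 24 ≡ 56 (mod 107), i.e. 99x ≡ 32 (mod 107).
Multiplying by 99⁻¹ = 40 gives x ≡ 40·32 = 1280 = 11·107 + 103 ≡ 103 (mod 107).
Check: h(103) = 99·103 + 24 = 10221 = 95·107 + 56 ≡ 56 (mod 107).

103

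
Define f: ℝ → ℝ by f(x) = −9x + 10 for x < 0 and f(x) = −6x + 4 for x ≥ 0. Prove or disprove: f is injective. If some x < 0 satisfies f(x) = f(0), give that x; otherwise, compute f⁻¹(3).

Both pieces are strictly decreasing (slopes −9 and −6), so each is injective on its own interval.
The left piece maps (−∞, 0) onto (10, ∞); the right piece maps [0, ∞) onto (−∞, 4].
These images are disjoint, so no value is attained by both pieces. Hence f is injective.
Because the two images are disjoint, no x < 0 has f(x) = f(0), so we compute f⁻¹(3): 3 lies in (−∞, 4], so solve −6x + 4 = 3: x = (3 − 4)/(−6) = 1/6.

1/6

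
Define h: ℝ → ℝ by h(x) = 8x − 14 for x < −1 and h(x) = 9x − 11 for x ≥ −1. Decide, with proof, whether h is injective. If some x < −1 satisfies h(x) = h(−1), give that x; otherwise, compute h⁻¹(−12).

Both pieces are strictly increasing (slopes 8 and 9), so each is injective on its own interval.
The left piece maps (−∞, −1) onto (−∞, −22); the right piece maps [−1, ∞) onto [−20, ∞).
These images are disjoint, so no value is attained by both pieces. Therefore h is injective.
Because the two images are disjoint, no x < −1 has h(x) = h(−1), so we compute h⁻¹(−12): −12 lies in [−20, ∞), so solve 9x − 11 = −12: x = (−12 + 11)/9 = −1/9.

-1/9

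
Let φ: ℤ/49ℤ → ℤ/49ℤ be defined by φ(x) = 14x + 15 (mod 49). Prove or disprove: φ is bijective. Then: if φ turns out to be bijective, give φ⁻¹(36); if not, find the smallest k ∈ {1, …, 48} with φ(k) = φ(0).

We have gcd(14, 49) = 7 > 1. Taking x_1 = 0 and x_2 = 7: φ(0) = 15 and φ(7) = 14·7 + 15 = 113 ≡ 15 (mod 49).
So φ(0) = φ(7) while 0 ≠ 7, so φ is not injective, hence not bijective.
Since φ is not bijective, we find the least positive k with φ(k) = φ(0): this means 14k ≡ 0 (mod 49), i.e. 49 ∣ 14k. Since gcd(14, 49) = 7, dividing through by 7 this holds exactly when 7 ∣ 2k, and as gcd(2, 7) = 1, exactly when 7 ∣ k.
The smallest positive such k is 7.

7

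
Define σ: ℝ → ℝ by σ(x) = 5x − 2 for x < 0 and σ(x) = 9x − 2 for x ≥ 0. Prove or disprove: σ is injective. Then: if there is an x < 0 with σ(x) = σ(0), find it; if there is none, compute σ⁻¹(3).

5/9

Both pieces are strictly increasing (slopes 5 and 9), so each is injective on its own interval.
The left piece maps (−∞, 0) onto (−∞, −2); the right piece maps [0, ∞) onto [−2, ∞).
These images are disjoint, so no value is attained by both pieces. Thus σ is injective.
Because the two images are disjoint, no x < 0 has σ(x) = σ(0), so we compute σ⁻¹(3): 3 lies in [−2, ∞), so solve 9x − 2 = 3: x = (3 + 2)/9 = 5/9.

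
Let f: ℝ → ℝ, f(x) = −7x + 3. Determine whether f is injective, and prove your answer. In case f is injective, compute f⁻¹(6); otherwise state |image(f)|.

By definition, f is injective if f(a) = f(b) implies a = b.
Suppose f(a) = f(b). Then −7a + 3 = −7b + 3, thus −7a = −7b, thus a = b.
Thus f is injective.
Since f is injective, we compute f⁻¹(6) = (6 − 3)/(−7) = −3/7.

-3/7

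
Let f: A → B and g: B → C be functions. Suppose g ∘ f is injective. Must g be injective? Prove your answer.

No. Take A = {1, 2}, B = {1, 2, 3, 4, 5}, C = {1, 2, 3, 4, 5}, f(a) = a for each a ∈ A, and g(b) = 4 if b ∈ {4, 5} else g(b) = b.
Then g ∘ f = f is injective (A ⊂ B and f is the inclusion), but g(4) = g(5) = 4 with 4 ≠ 5, so g is not injective.

not injective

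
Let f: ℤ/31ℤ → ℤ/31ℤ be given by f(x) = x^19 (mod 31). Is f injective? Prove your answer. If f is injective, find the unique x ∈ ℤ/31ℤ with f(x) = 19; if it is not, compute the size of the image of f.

28

Since 31 is prime, the nonzero elements of ℤ/31ℤ form a cyclic group of order 30.
As gcd(19, 30) = 1, raising to the 19th power is a bijection on this group: if u^19 ≡ v^19 then (uv^{−1})^19 = 1, and the only element of order dividing gcd(19, 30) = 1 is 1, so u = v.
With f(0) = 0 this makes f injective on all of ℤ/31ℤ, hence bijective (finite equal-size domain and codomain). In particular f is injective.
Since f is injective, we find the preimage of 19. The inverse of x ↦ x^19 on (ℤ/31ℤ)^× is x ↦ x^19, because 19·19 = 361 = 12·30 + 1 ≡ 1 (mod 30) and x^{30} = 1 for x ≠ 0 (Fermat). So f⁻¹(19) = 19^19 mod 31.
Repeated squaring mod 31: 19^1 ≡ 19, 19^2 ≡ 19² = 361 ≡ 20, 19^4 ≡ 20² = 400 ≡ 28, 19^8 ≡ 28² = 784 ≡ 9, 19^16 ≡ 9² = 81 ≡ 19. Since 19 = 16 + 2 + 1, 19^19 ≡ 19·20·19: 19·20 = 380 ≡ 8, then 8·19 = 152 ≡ 28. So 19^19 ≡ 28 (mod 31).
Hence f⁻¹(19) = 28.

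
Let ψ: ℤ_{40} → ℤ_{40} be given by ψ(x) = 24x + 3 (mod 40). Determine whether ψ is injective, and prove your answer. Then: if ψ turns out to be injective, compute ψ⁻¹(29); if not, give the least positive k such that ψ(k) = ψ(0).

By definition, injectivity means: for all x_1, x_2 in the domain, ψ(x_1) = ψ(x_2) implies x_1 = x_2.
We have gcd(24, 40) = 8 > 1. Taking x_1 = 0 and x_2 = 5: ψ(0) = 3 and ψ(5) = 24·5 + 3 = 123 ≡ 3 (mod 40).
So ψ(0) = ψ(5) while 0 ≠ 5, thus ψ is not injective.
Since ψ is not injective, we find the least positive k with ψ(k) = ψ(0): this means 24k ≡ 0 (mod 40), i.e. 40 ∣ 24k. Since gcd(24, 40) = 8, dividing through by 8 this holds exactly when 5 ∣ 3k, and as gcd(3, 5) = 1, exactly when 5 ∣ k.
The smallest positive such k is 5.

5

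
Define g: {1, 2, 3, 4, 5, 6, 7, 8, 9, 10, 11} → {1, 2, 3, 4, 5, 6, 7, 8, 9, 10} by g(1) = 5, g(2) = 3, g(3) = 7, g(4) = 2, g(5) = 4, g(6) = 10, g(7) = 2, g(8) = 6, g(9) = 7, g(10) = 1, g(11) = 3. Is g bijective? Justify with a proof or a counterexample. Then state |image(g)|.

8

g(4) = 2 = g(7) with 4 ≠ 7, so g is not injective, hence not bijective.
The image of g is {1, 2, 3, 4, 5, 6, 7, 10}, which has 8 elements.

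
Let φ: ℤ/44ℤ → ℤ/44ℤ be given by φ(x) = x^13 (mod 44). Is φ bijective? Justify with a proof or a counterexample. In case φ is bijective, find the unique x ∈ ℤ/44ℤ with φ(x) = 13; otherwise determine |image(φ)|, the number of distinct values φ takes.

φ(0) = 0^13 = 0.
φ(22): Repeated squaring mod 44: 22^1 ≡ 22, 22^2 ≡ 22² = 484 ≡ 0, 22^4 ≡ 0² = 0, 22^8 ≡ 0² = 0. Since 13 = 8 + 4 + 1, 22^13 ≡ 0·0·22: 0·0 = 0, then 0·22 = 0. So 22^13 ≡ 0 (mod 44).
So φ(0) = φ(22) = 0 while 0 ≠ 22, thus φ is not injective, hence not bijective.
Since φ is not bijective, we determine |image(φ)|. Computing x^13 mod 44 for each x (by repeated squaring, reducing mod 44 at every step), the values φ(0), φ(1), …, φ(43) are: 0, 1, 8, 27, 20, 37, 40, 35, 28, 25, 32, 11, 12, 41, 16, 31, 4, 29, 24, 39, 36, 21, 0, 23, 8, 5, 20, 15, 40, 13, 28, 3, 32, 33, 12, 19, 16, 9, 4, 7, 24, 17, 36, 43.
The distinct values are {0, 1, 3, 4, 5, 7, 8, 9, 11, 12, 13, 15, 16, 17, 19, 20, 21, 23, 24, 25, 27, 28, 29, 31, 32, 33, 35, 36, 37, 39, 40, 41, 43}; there are 33 of them.

33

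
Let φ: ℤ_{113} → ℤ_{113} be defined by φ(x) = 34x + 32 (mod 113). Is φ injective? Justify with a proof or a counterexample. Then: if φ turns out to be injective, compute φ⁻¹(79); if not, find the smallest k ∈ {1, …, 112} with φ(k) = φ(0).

18

If φ(x_1) = φ(x_2), then 34x_1 ≡ 34x_2 (mod 113). Because gcd(34, 113) = 1, we may cancel 34 to get x_1 ≡ x_2 (mod 113).
Therefore φ is injective.
We now compute 34⁻¹ mod 113 explicitly. Euclid's algorithm: 113 = 3·34 + 11, 34 = 3·11 + 1; back-substituting gives 1 = 10·34 − 3·113, so 34⁻¹ ≡ 10 (mod 113).
Since φ is injective, we find φ⁻¹(79): we need 34x ≡ 79 − 32 ≡ 47 (mod 113). Using 34⁻¹ = 10: x ≡ 10·47 = 470 = 4·113 + 18, so x = 18.
Check: φ(18) = 34·18 + 32 = 644 = 5·113 + 79 ≡ 79 (mod 113).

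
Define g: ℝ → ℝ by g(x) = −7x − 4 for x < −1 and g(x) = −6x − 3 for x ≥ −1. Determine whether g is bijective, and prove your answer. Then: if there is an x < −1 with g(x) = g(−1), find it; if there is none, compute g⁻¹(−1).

Both pieces are strictly decreasing (slopes −7 and −6), so each is injective on its own interval.
The left piece maps (−∞, −1) onto (3, ∞); the right piece maps [−1, ∞) onto (−∞, 3].
Since 3 = 3, the images partition ℝ: g is injective and surjective, hence bijective.
Because the two images are disjoint, no x < −1 has g(x) = g(−1), so we compute g⁻¹(−1): −1 lies in (−∞, 3], so solve −6x − 3 = −1: x = (−1 + 3)/(−6) = −1/3.

-1/3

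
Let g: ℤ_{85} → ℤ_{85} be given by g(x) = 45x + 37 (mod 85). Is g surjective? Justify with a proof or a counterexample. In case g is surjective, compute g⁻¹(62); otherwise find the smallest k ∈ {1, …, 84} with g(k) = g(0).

17

Since gcd(45, 85) = 5, we have 45x ≡ 0 (mod 5) for all x, so g(x) ≡ 2 (mod 5).
But 0 ≢ 2 (mod 5), so 0 ∈ ℤ_{85} has no preimage. Therefore g is not surjective.
Since g is not surjective, we find the least positive k with g(k) = g(0): this means 45k ≡ 0 (mod 85), i.e. 85 ∣ 45k. Since gcd(45, 85) = 5, dividing through by 5 this holds exactly when 17 ∣ 9k, and as gcd(9, 17) = 1, exactly when 17 ∣ k.
The smallest positive such k is 17.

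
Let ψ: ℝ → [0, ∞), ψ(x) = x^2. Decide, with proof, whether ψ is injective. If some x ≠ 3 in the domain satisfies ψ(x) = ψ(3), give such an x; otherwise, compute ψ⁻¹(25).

ψ(3) = 9 = (−3)^2 = ψ(−3) (since 2 is even), with 3 ≠ −3. So ψ is not injective.
For the follow-up, such an x exists: taking x = −3 ∈ ℝ gives ψ(−3) = 9 = ψ(3) with −3 ≠ 3.

-3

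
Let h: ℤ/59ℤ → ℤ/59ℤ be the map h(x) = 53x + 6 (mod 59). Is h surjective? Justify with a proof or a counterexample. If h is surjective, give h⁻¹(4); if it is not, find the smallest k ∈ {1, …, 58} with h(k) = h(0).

Since gcd(53, 59) = 1, 53 is invertible modulo 59. Euclid's algorithm: 59 = 1·53 + 6, 53 = 8·6 + 5, 6 = 1·5 + 1; back-substituting gives 1 = 49·53 − 44·59, so 53⁻¹ ≡ 49 (mod 59).
For any y ∈ ℤ/59ℤ, x = 49(y − 6) mod 59 satisfies h(x) = 53·49(y − 6) + 6 ≡ y (since 53·49 ≡ 1 mod 59). So every y has a preimage.
Thus h is surjective.
Since h is surjective, we compute h⁻¹(4): solve 53x + 6 ≡ 4 (mod 59), i.e. 53x ≡ 57 (mod 59).
Multiplying by 53⁻¹ = 49 gives x ≡ 49·57 = 2793 = 47·59 + 20 ≡ 20 (mod 59).
Check: h(20) = 53·20 + 6 = 1066 = 18·59 + 4 ≡ 4 (mod 59).

20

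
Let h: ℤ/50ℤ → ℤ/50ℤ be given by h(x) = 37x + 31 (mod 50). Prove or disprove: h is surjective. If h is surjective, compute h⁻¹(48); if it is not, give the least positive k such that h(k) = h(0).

41

Since gcd(37, 50) = 1, 37 is invertible modulo 50. Euclid's algorithm: 50 = 1·37 + 13, 37 = 2·13 + 11, 13 = 1·11 + 2, 11 = 5·2 + 1; back-substituting gives 1 = 23·37 − 17·50, so 37⁻¹ ≡ 23 (mod 50).
Then y ↦ 23(y − 31) is a two-sided inverse to h, so every y ∈ ℤ/50ℤ has a preimage.
Hence h is surjective.
Since h is surjective, we find h⁻¹(48): we need 37x ≡ 48 − 31 ≡ 17 (mod 50). Using 37⁻¹ = 23: x ≡ 23·17 = 391 = 7·50 + 41, so x = 41.
Check: h(41) = 37·41 + 31 = 1548 = 30·50 + 48 ≡ 48 (mod 50).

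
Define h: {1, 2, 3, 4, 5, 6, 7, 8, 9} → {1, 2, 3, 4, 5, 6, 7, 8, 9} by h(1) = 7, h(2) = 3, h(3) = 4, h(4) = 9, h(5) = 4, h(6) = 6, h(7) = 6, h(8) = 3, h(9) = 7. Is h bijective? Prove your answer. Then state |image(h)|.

h(3) = 4 = h(5) with 3 ≠ 5, so h is not injective, hence not bijective.
The image of h is {3, 4, 6, 7, 9}, which has 5 elements.

5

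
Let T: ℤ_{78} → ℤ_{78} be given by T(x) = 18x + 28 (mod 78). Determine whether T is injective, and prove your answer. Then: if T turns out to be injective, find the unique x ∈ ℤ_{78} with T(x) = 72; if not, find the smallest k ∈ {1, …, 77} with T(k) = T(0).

13

We have gcd(18, 78) = 6 > 1. Taking x_1 = 0 and x_2 = 13: T(0) = 28 and T(13) = 18·13 + 28 = 262 ≡ 28 (mod 78).
So T(0) = T(13) while 0 ≠ 13, hence T is not injective.
Since T is not injective, we find the least positive k with T(k) = T(0): this means 18k ≡ 0 (mod 78), i.e. 78 ∣ 18k. Since gcd(18, 78) = 6, dividing through by 6 this holds exactly when 13 ∣ 3k, and as gcd(3, 13) = 1, exactly when 13 ∣ k.
The smallest positive such k is 13.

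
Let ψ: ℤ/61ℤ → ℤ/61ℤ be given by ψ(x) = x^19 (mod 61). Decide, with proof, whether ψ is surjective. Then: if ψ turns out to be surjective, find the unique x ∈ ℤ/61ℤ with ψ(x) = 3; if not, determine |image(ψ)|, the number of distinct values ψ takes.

Since 61 is prime, the nonzero elements of ℤ/61ℤ form a cyclic group of order 60.
As gcd(19, 60) = 1, raising to the 19th power is a bijection on this group: if a^19 ≡ b^19 then (ab^{−1})^19 = 1, and the only element of order dividing gcd(19, 60) = 1 is 1, so a = b.
With ψ(0) = 0 this makes ψ injective on all of ℤ/61ℤ, hence bijective (finite equal-size domain and codomain). In particular ψ is surjective.
Since ψ is surjective, we find the preimage of 3. The inverse of x ↦ x^19 on (ℤ/61ℤ)^× is x ↦ x^19, because 19·19 = 361 = 6·60 + 1 ≡ 1 (mod 60) and x^{60} = 1 for x ≠ 0 (Fermat). So ψ⁻¹(3) = 3^19 mod 61.
Repeated squaring mod 61: 3^1 ≡ 3, 3^2 ≡ 3² = 9, 3^4 ≡ 9² = 81 ≡ 20, 3^8 ≡ 20² = 400 ≡ 34, 3^16 ≡ 34² = 1156 ≡ 58. Since 19 = 16 + 2 + 1, 3^19 ≡ 58·9·3: 58·9 = 522 ≡ 34, then 34·3 = 102 ≡ 41. So 3^19 ≡ 41 (mod 61).
Hence ψ⁻¹(3) = 41.

41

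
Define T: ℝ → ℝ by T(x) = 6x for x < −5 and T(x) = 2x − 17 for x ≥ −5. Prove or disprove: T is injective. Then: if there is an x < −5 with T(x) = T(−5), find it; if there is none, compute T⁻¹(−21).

-2

Both pieces are strictly increasing (slopes 6 and 2), so each is injective on its own interval.
The left piece maps (−∞, −5) onto (−∞, −30); the right piece maps [−5, ∞) onto [−27, ∞).
These images are disjoint, so no value is attained by both pieces. Thus T is injective.
Because the two images are disjoint, no x < −5 has T(x) = T(−5), so we compute T⁻¹(−21): −21 lies in [−27, ∞), so solve 2x − 17 = −21: x = (−21 + 17)/2 = −2.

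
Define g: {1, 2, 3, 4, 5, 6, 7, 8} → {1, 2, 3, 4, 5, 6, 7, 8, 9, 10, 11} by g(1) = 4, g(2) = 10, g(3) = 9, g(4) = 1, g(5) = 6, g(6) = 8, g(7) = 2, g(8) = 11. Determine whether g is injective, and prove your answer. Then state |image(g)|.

8

The values g(1), …, g(8) are 4, 10, 9, 1, 6, 8, 2, 11 — all distinct.
So g(s) = g(t) only when s = t, and g is injective.
The image of g is {1, 2, 4, 6, 8, 9, 10, 11}, which has 8 elements.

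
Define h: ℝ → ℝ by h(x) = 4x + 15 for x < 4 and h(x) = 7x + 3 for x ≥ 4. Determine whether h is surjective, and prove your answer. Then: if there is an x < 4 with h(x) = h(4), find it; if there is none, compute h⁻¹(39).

Both pieces are strictly increasing (slopes 4 and 7), so each is injective on its own interval.
The left piece maps (−∞, 4) onto (−∞, 31); the right piece maps [4, ∞) onto [31, ∞).
These images together cover ℝ, so h is surjective.
Because the two images are disjoint, no x < 4 has h(x) = h(4), so we compute h⁻¹(39): 39 lies in [31, ∞), so solve 7x + 3 = 39: x = (39 − 3)/7 = 36/7.

36/7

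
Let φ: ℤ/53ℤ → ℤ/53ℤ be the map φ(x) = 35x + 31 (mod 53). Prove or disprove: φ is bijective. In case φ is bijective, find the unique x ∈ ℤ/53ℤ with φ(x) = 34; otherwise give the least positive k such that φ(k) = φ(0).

44

Suppose φ(x_1) = φ(x_2) in ℤ/53ℤ. Then 35x_1 + 31 ≡ 35x_2 + 31 (mod 53), so 35(x_1 − x_2) ≡ 0 (mod 53).
Since gcd(35, 53) = 1, 35 is invertible modulo 53, hence x_1 − x_2 ≡ 0 (mod 53), i.e. x_1 = x_2.
We now compute 35⁻¹ mod 53 explicitly. Euclid's algorithm: 53 = 1·35 + 18, 35 = 1·18 + 17, 18 = 1·17 + 1; back-substituting gives 1 = 50·35 − 33·53, so 35⁻¹ ≡ 50 (mod 53).
For any y ∈ ℤ/53ℤ, x = 50(y − 31) mod 53 satisfies φ(x) = 35·50(y − 31) + 31 ≡ y (since 35·50 ≡ 1 mod 53). So every y has a preimage.
Thus φ is bijective.
Since φ is bijective, we find φ⁻¹(34): we need 35x ≡ 34 − 31 ≡ 3 (mod 53). Using 35⁻¹ = 50: x ≡ 50·3 = 150 = 2·53 + 44, so x = 44.
Check: φ(44) = 35·44 + 31 = 1571 = 29·53 + 34 ≡ 34 (mod 53).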